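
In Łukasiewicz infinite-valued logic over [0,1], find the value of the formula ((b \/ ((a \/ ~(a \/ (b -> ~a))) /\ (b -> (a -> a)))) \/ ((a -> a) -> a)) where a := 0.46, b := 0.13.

0.46

~a: Łukasiewicz ¬ gives 1 − 0.46 = 0.54
(b -> ~a): min(1, 1 − 0.13 + 0.54) = 1
(a \/ (b -> ~a)) = max(0.46, 1) = 1
~(a \/ (b -> ~a)): Łukasiewicz ¬ gives 1 − 1 = 0
(a \/ ~(a \/ (b -> ~a))) = max(0.46, 0) = 0.46
(a -> a): min(1, 1 − 0.46 + 0.46) = 1
(b -> (a -> a)): min(1, 1 − 0.13 + 1) = 1
((a \/ ~(a \/ (b -> ~a))) /\ (b -> (a -> a))) = min(0.46, 1) = 0.46
(b \/ ((a \/ ~(a \/ (b -> ~a))) /\ (b -> (a -> a)))) = max(0.13, 0.46) = 0.46
(a -> a): min(1, 1 − 0.46 + 0.46) = 1
((a -> a) -> a): min(1, 1 − 1 + 0.46) = 0.46
((b \/ ((a \/ ~(a \/ (b -> ~a))) /\ (b -> (a -> a)))) \/ ((a -> a) -> a)) = max(0.46, 0.46) = 0.46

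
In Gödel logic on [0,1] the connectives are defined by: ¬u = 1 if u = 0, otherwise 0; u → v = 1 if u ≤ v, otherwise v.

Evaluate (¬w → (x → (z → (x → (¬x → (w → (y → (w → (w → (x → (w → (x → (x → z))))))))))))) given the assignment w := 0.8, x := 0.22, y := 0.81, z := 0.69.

1.00

¬w: Gödel ¬ of 0.8 = 0 (operand ≠ 0)
¬x: Gödel ¬ of 0.22 = 0 (operand ≠ 0)
(x → z): 0.22 ≤ 0.69, so result = 1
(x → (x → z)): 0.22 ≤ 1, so result = 1
(w → (x → (x → z))): 0.8 ≤ 1, so result = 1
(x → (w → (x → (x → z)))): 0.22 ≤ 1, so result = 1
(w → (x → (w → (x → (x → z))))): 0.8 ≤ 1, so result = 1
(w → (w → (x → (w → (x → (x → z)))))): 0.8 ≤ 1, so result = 1
(y → (w → (w → (x → (w → (x → (x → z))))))): 0.81 ≤ 1, so result = 1
(w → (y → (w → (w → (x → (w → (x → (x → z)))))))): 0.8 ≤ 1, so result = 1
(¬x → (w → (y → (w → (w → (x → (w → (x → (x → z))))))))): 0 ≤ 1, so result = 1
(x → (¬x → (w → (y → (w → (w → (x → (w → (x → (x → z)))))))))): 0.22 ≤ 1, so result = 1
(z → (x → (¬x → (w → (y → (w → (w → (x → (w → (x → (x → z))))))))))): 0.69 ≤ 1, so result = 1
(x → (z → (x → (¬x → (w → (y → (w → (w → (x → (w → (x → (x → z)))))))))))): 0.22 ≤ 1, so result = 1
(¬w → (x → (z → (x → (¬x → (w → (y → (w → (w → (x → (w → (x → (x → z))))))))))))): 0 ≤ 1, so result = 1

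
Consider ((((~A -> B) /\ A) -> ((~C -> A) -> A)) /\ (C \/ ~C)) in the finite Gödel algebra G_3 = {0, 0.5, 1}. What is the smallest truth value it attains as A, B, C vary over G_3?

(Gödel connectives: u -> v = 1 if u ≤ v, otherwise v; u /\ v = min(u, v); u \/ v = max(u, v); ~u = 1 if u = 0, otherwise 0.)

0.50

The minimum is attained at A = 0, B = 0, C = 0.5:
  ~A: Gödel ¬ of 0 = 1 (operand is 0)
  (~A -> B): 1 > 0, so result = 0
  ((~A -> B) /\ A) = min(0, 0) = 0
  ~C: Gödel ¬ of 0.5 = 0 (operand ≠ 0)
  (~C -> A): 0 ≤ 0, so result = 1
  ((~C -> A) -> A): 1 > 0, so result = 0
  (((~A -> B) /\ A) -> ((~C -> A) -> A)): 0 ≤ 0, so result = 1
  ~C: Gödel ¬ of 0.5 = 0 (operand ≠ 0)
  (C \/ ~C) = max(0.5, 0) = 0.5
  ((((~A -> B) /\ A) -> ((~C -> A) -> A)) /\ (C \/ ~C)) = min(1, 0.5) = 0.5
Checking all 27 assignments confirms none give a value below 0.50.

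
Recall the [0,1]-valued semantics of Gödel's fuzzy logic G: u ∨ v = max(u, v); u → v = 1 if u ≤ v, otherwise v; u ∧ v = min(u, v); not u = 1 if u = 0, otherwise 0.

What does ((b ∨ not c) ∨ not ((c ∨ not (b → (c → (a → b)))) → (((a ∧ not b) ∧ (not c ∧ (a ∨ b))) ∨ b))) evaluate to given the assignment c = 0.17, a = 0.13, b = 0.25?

not c: Gödel ¬ of 0.17 = 0 (operand ≠ 0)
(b ∨ not c) = max(0.25, 0) = 0.25
(a → b): 0.13 ≤ 0.25, so result = 1
(c → (a → b)): 0.17 ≤ 1, so result = 1
(b → (c → (a → b))): 0.25 ≤ 1, so result = 1
not (b → (c → (a → b))): Gödel ¬ of 1 = 0 (operand ≠ 0)
(c ∨ not (b → (c → (a → b)))) = max(0.17, 0) = 0.17
not b: Gödel ¬ of 0.25 = 0 (operand ≠ 0)
(a ∧ not b) = min(0.13, 0) = 0
not c: Gödel ¬ of 0.17 = 0 (operand ≠ 0)
(a ∨ b) = max(0.13, 0.25) = 0.25
(not c ∧ (a ∨ b)) = min(0, 0.25) = 0
((a ∧ not b) ∧ (not c ∧ (a ∨ b))) = min(0, 0) = 0
(((a ∧ not b) ∧ (not c ∧ (a ∨ b))) ∨ b) = max(0, 0.25) = 0.25
((c ∨ not (b → (c → (a → b)))) → (((a ∧ not b) ∧ (not c ∧ (a ∨ b))) ∨ b)): 0.17 ≤ 0.25, so result = 1
not ((c ∨ not (b → (c → (a → b)))) → (((a ∧ not b) ∧ (not c ∧ (a ∨ b))) ∨ b)): Gödel ¬ of 1 = 0 (operand ≠ 0)
((b ∨ not c) ∨ not ((c ∨ not (b → (c → (a → b)))) → (((a ∧ not b) ∧ (not c ∧ (a ∨ b))) ∨ b))) = max(0.25, 0) = 0.25

0.25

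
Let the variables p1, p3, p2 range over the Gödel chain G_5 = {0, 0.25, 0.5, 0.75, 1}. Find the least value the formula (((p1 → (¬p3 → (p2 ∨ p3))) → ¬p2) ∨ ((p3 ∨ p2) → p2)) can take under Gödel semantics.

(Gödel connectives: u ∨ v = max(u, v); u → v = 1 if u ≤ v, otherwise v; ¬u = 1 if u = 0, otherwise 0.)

0.25

The minimum is attained at p1 = 0, p3 = 0.5, p2 = 0.25:
  ¬p3: Gödel ¬ of 0.5 = 0 (operand ≠ 0)
  (p2 ∨ p3) = max(0.25, 0.5) = 0.5
  (¬p3 → (p2 ∨ p3)): 0 ≤ 0.5, so result = 1
  (p1 → (¬p3 → (p2 ∨ p3))): 0 ≤ 1, so result = 1
  ¬p2: Gödel ¬ of 0.25 = 0 (operand ≠ 0)
  ((p1 → (¬p3 → (p2 ∨ p3))) → ¬p2): 1 > 0, so result = 0
  (p3 ∨ p2) = max(0.5, 0.25) = 0.5
  ((p3 ∨ p2) → p2): 0.5 > 0.25, so result = 0.25
  (((p1 → (¬p3 → (p2 ∨ p3))) → ¬p2) ∨ ((p3 ∨ p2) → p2)) = max(0, 0.25) = 0.25
Checking all 125 assignments confirms none give a value below 0.25.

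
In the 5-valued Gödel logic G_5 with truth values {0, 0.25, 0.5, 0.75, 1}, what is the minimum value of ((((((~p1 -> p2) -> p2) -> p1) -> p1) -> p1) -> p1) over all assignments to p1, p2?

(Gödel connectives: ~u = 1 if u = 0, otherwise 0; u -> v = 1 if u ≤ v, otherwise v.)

0.25

The minimum is attained at p1 = 0.25, p2 = 0:
  ~p1: Gödel ¬ of 0.25 = 0 (operand ≠ 0)
  (~p1 -> p2): 0 ≤ 0, so result = 1
  ((~p1 -> p2) -> p2): 1 > 0, so result = 0
  (((~p1 -> p2) -> p2) -> p1): 0 ≤ 0.25, so result = 1
  ((((~p1 -> p2) -> p2) -> p1) -> p1): 1 > 0.25, so result = 0.25
  (((((~p1 -> p2) -> p2) -> p1) -> p1) -> p1): 0.25 ≤ 0.25, so result = 1
  ((((((~p1 -> p2) -> p2) -> p1) -> p1) -> p1) -> p1): 1 > 0.25, so result = 0.25
Checking all 25 assignments confirms none give a value below 0.25.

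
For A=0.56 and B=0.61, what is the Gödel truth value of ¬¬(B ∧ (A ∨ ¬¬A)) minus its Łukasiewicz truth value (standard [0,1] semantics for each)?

0.44

Gödel evaluation:
  ¬A: Gödel ¬ of 0.56 = 0 (operand ≠ 0)
  ¬¬A: Gödel ¬ of 0 = 1 (operand is 0)
  (A ∨ ¬¬A) = max(0.56, 1) = 1
  (B ∧ (A ∨ ¬¬A)) = min(0.61, 1) = 0.61
  ¬(B ∧ (A ∨ ¬¬A)): Gödel ¬ of 0.61 = 0 (operand ≠ 0)
  ¬¬(B ∧ (A ∨ ¬¬A)): Gödel ¬ of 0 = 1 (operand is 0)
  Gödel value = 1
Łukasiewicz evaluation:
  ¬A: Łukasiewicz ¬ gives 1 − 0.56 = 0.44
  ¬¬A: Łukasiewicz ¬ gives 1 − 0.44 = 0.56
  (A ∨ ¬¬A) = max(0.56, 0.56) = 0.56
  (B ∧ (A ∨ ¬¬A)) = min(0.61, 0.56) = 0.56
  ¬(B ∧ (A ∨ ¬¬A)): Łukasiewicz ¬ gives 1 − 0.56 = 0.44
  ¬¬(B ∧ (A ∨ ¬¬A)): Łukasiewicz ¬ gives 1 − 0.44 = 0.56
  Łukasiewicz value = 0.56
Difference: 1 − 0.56 = 0.44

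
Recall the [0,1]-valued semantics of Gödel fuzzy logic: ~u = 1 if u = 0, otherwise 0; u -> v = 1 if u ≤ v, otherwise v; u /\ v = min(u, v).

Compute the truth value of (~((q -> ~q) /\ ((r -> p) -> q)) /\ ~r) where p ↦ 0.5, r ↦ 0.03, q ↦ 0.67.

~q: Gödel ¬ of 0.67 = 0 (operand ≠ 0)
(q -> ~q): 0.67 > 0, so result = 0
(r -> p): 0.03 ≤ 0.5, so result = 1
((r -> p) -> q): 1 > 0.67, so result = 0.67
((q -> ~q) /\ ((r -> p) -> q)) = min(0, 0.67) = 0
~((q -> ~q) /\ ((r -> p) -> q)): Gödel ¬ of 0 = 1 (operand is 0)
~r: Gödel ¬ of 0.03 = 0 (operand ≠ 0)
(~((q -> ~q) /\ ((r -> p) -> q)) /\ ~r) = min(1, 0) = 0

0.00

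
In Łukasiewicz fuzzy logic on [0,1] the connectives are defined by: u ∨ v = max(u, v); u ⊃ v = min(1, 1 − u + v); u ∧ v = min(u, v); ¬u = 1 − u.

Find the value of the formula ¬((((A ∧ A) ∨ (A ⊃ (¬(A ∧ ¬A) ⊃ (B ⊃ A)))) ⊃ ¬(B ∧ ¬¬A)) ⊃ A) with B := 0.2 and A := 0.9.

0.00

(A ∧ A) = min(0.9, 0.9) = 0.9
¬A: Łukasiewicz ¬ gives 1 − 0.9 = 0.1
(A ∧ ¬A) = min(0.9, 0.1) = 0.1
¬(A ∧ ¬A): Łukasiewicz ¬ gives 1 − 0.1 = 0.9
(B ⊃ A): min(1, 1 − 0.2 + 0.9) = 1
(¬(A ∧ ¬A) ⊃ (B ⊃ A)): min(1, 1 − 0.9 + 1) = 1
(A ⊃ (¬(A ∧ ¬A) ⊃ (B ⊃ A))): min(1, 1 − 0.9 + 1) = 1
((A ∧ A) ∨ (A ⊃ (¬(A ∧ ¬A) ⊃ (B ⊃ A)))) = max(0.9, 1) = 1
¬A: Łukasiewicz ¬ gives 1 − 0.9 = 0.1
¬¬A: Łukasiewicz ¬ gives 1 − 0.1 = 0.9
(B ∧ ¬¬A) = min(0.2, 0.9) = 0.2
¬(B ∧ ¬¬A): Łukasiewicz ¬ gives 1 − 0.2 = 0.8
(((A ∧ A) ∨ (A ⊃ (¬(A ∧ ¬A) ⊃ (B ⊃ A)))) ⊃ ¬(B ∧ ¬¬A)): min(1, 1 − 1 + 0.8) = 0.8
((((A ∧ A) ∨ (A ⊃ (¬(A ∧ ¬A) ⊃ (B ⊃ A)))) ⊃ ¬(B ∧ ¬¬A)) ⊃ A): min(1, 1 − 0.8 + 0.9) = 1
¬((((A ∧ A) ∨ (A ⊃ (¬(A ∧ ¬A) ⊃ (B ⊃ A)))) ⊃ ¬(B ∧ ¬¬A)) ⊃ A): Łukasiewicz ¬ gives 1 − 1 = 0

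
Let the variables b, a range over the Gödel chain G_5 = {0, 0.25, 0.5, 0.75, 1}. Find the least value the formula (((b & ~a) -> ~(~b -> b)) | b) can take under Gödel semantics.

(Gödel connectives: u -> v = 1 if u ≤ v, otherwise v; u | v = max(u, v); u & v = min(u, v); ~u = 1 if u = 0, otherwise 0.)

0.25

The minimum is attained at b = 0.25, a = 0:
  ~a: Gödel ¬ of 0 = 1 (operand is 0)
  (b & ~a) = min(0.25, 1) = 0.25
  ~b: Gödel ¬ of 0.25 = 0 (operand ≠ 0)
  (~b -> b): 0 ≤ 0.25, so result = 1
  ~(~b -> b): Gödel ¬ of 1 = 0 (operand ≠ 0)
  ((b & ~a) -> ~(~b -> b)): 0.25 > 0, so result = 0
  (((b & ~a) -> ~(~b -> b)) | b) = max(0, 0.25) = 0.25
Checking all 25 assignments confirms none give a value below 0.25.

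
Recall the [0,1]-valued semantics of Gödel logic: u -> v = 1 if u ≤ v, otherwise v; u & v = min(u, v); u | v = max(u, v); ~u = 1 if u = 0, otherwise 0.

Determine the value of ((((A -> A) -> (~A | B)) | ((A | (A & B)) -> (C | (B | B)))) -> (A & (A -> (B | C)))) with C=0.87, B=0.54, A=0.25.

(A -> A): 0.25 ≤ 0.25, so result = 1
~A: Gödel ¬ of 0.25 = 0 (operand ≠ 0)
(~A | B) = max(0, 0.54) = 0.54
((A -> A) -> (~A | B)): 1 > 0.54, so result = 0.54
(A & B) = min(0.25, 0.54) = 0.25
(A | (A & B)) = max(0.25, 0.25) = 0.25
(B | B) = max(0.54, 0.54) = 0.54
(C | (B | B)) = max(0.87, 0.54) = 0.87
((A | (A & B)) -> (C | (B | B))): 0.25 ≤ 0.87, so result = 1
(((A -> A) -> (~A | B)) | ((A | (A & B)) -> (C | (B | B)))) = max(0.54, 1) = 1
(B | C) = max(0.54, 0.87) = 0.87
(A -> (B | C)): 0.25 ≤ 0.87, so result = 1
(A & (A -> (B | C))) = min(0.25, 1) = 0.25
((((A -> A) -> (~A | B)) | ((A | (A & B)) -> (C | (B | B)))) -> (A & (A -> (B | C)))): 1 > 0.25, so result = 0.25

0.25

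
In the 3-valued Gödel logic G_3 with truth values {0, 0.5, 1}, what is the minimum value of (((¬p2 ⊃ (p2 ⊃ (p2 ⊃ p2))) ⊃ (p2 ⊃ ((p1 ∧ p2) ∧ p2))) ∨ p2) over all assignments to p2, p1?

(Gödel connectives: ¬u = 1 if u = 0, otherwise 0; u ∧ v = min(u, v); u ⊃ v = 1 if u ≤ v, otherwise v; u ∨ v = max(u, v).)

0.50

The minimum is attained at p2 = 0.5, p1 = 0:
  ¬p2: Gödel ¬ of 0.5 = 0 (operand ≠ 0)
  (p2 ⊃ p2): 0.5 ≤ 0.5, so result = 1
  (p2 ⊃ (p2 ⊃ p2)): 0.5 ≤ 1, so result = 1
  (¬p2 ⊃ (p2 ⊃ (p2 ⊃ p2))): 0 ≤ 1, so result = 1
  (p1 ∧ p2) = min(0, 0.5) = 0
  ((p1 ∧ p2) ∧ p2) = min(0, 0.5) = 0
  (p2 ⊃ ((p1 ∧ p2) ∧ p2)): 0.5 > 0, so result = 0
  ((¬p2 ⊃ (p2 ⊃ (p2 ⊃ p2))) ⊃ (p2 ⊃ ((p1 ∧ p2) ∧ p2))): 1 > 0, so result = 0
  (((¬p2 ⊃ (p2 ⊃ (p2 ⊃ p2))) ⊃ (p2 ⊃ ((p1 ∧ p2) ∧ p2))) ∨ p2) = max(0, 0.5) = 0.5
Checking all 9 assignments confirms none give a value below 0.50.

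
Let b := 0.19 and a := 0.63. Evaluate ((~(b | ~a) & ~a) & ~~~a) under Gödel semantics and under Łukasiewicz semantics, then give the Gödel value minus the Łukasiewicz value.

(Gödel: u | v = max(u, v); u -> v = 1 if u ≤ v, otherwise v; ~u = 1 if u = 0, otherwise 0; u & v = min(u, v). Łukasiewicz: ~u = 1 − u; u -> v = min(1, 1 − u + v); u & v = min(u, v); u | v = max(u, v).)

Gödel evaluation:
  ~a: Gödel ¬ of 0.63 = 0 (operand ≠ 0)
  (b | ~a) = max(0.19, 0) = 0.19
  ~(b | ~a): Gödel ¬ of 0.19 = 0 (operand ≠ 0)
  ~a: Gödel ¬ of 0.63 = 0 (operand ≠ 0)
  (~(b | ~a) & ~a) = min(0, 0) = 0
  ~a: Gödel ¬ of 0.63 = 0 (operand ≠ 0)
  ~~a: Gödel ¬ of 0 = 1 (operand is 0)
  ~~~a: Gödel ¬ of 1 = 0 (operand ≠ 0)
  ((~(b | ~a) & ~a) & ~~~a) = min(0, 0) = 0
  Gödel value = 0
Łukasiewicz evaluation:
  ~a: Łukasiewicz ¬ gives 1 − 0.63 = 0.37
  (b | ~a) = max(0.19, 0.37) = 0.37
  ~(b | ~a): Łukasiewicz ¬ gives 1 − 0.37 = 0.63
  ~a: Łukasiewicz ¬ gives 1 − 0.63 = 0.37
  (~(b | ~a) & ~a) = min(0.63, 0.37) = 0.37
  ~a: Łukasiewicz ¬ gives 1 − 0.63 = 0.37
  ~~a: Łukasiewicz ¬ gives 1 − 0.37 = 0.63
  ~~~a: Łukasiewicz ¬ gives 1 − 0.63 = 0.37
  ((~(b | ~a) & ~a) & ~~~a) = min(0.37, 0.37) = 0.37
  Łukasiewicz value = 0.37
Difference: 0 − 0.37 = -0.37

-0.37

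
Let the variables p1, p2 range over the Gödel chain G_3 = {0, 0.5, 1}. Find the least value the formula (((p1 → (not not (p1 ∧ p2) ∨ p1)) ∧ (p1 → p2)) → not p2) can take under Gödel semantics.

The minimum is attained at p1 = 0, p2 = 0.5:
  (p1 ∧ p2) = min(0, 0.5) = 0
  not (p1 ∧ p2): Gödel ¬ of 0 = 1 (operand is 0)
  not not (p1 ∧ p2): Gödel ¬ of 1 = 0 (operand ≠ 0)
  (not not (p1 ∧ p2) ∨ p1) = max(0, 0) = 0
  (p1 → (not not (p1 ∧ p2) ∨ p1)): 0 ≤ 0, so result = 1
  (p1 → p2): 0 ≤ 0.5, so result = 1
  ((p1 → (not not (p1 ∧ p2) ∨ p1)) ∧ (p1 → p2)) = min(1, 1) = 1
  not p2: Gödel ¬ of 0.5 = 0 (operand ≠ 0)
  (((p1 → (not not (p1 ∧ p2) ∨ p1)) ∧ (p1 → p2)) → not p2): 1 > 0, so result = 0
Checking all 9 assignments confirms none give a value below 0.00.

0.00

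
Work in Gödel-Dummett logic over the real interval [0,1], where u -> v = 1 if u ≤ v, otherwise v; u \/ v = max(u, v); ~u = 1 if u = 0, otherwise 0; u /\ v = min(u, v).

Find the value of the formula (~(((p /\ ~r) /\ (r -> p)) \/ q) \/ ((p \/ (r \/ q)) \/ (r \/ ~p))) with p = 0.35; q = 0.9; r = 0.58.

~r: Gödel ¬ of 0.58 = 0 (operand ≠ 0)
(p /\ ~r) = min(0.35, 0) = 0
(r -> p): 0.58 > 0.35, so result = 0.35
((p /\ ~r) /\ (r -> p)) = min(0, 0.35) = 0
(((p /\ ~r) /\ (r -> p)) \/ q) = max(0, 0.9) = 0.9
~(((p /\ ~r) /\ (r -> p)) \/ q): Gödel ¬ of 0.9 = 0 (operand ≠ 0)
(r \/ q) = max(0.58, 0.9) = 0.9
(p \/ (r \/ q)) = max(0.35, 0.9) = 0.9
~p: Gödel ¬ of 0.35 = 0 (operand ≠ 0)
(r \/ ~p) = max(0.58, 0) = 0.58
((p \/ (r \/ q)) \/ (r \/ ~p)) = max(0.9, 0.58) = 0.9
(~(((p /\ ~r) /\ (r -> p)) \/ q) \/ ((p \/ (r \/ q)) \/ (r \/ ~p))) = max(0, 0.9) = 0.9

0.90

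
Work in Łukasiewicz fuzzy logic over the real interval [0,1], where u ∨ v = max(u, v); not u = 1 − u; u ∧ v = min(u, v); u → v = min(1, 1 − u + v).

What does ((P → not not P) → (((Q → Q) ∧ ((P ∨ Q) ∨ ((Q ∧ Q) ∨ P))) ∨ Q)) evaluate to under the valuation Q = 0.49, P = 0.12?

not P: Łukasiewicz ¬ gives 1 − 0.12 = 0.88
not not P: Łukasiewicz ¬ gives 1 − 0.88 = 0.12
(P → not not P): min(1, 1 − 0.12 + 0.12) = 1
(Q → Q): min(1, 1 − 0.49 + 0.49) = 1
(P ∨ Q) = max(0.12, 0.49) = 0.49
(Q ∧ Q) = min(0.49, 0.49) = 0.49
((Q ∧ Q) ∨ P) = max(0.49, 0.12) = 0.49
((P ∨ Q) ∨ ((Q ∧ Q) ∨ P)) = max(0.49, 0.49) = 0.49
((Q → Q) ∧ ((P ∨ Q) ∨ ((Q ∧ Q) ∨ P))) = min(1, 0.49) = 0.49
(((Q → Q) ∧ ((P ∨ Q) ∨ ((Q ∧ Q) ∨ P))) ∨ Q) = max(0.49, 0.49) = 0.49
((P → not not P) → (((Q → Q) ∧ ((P ∨ Q) ∨ ((Q ∧ Q) ∨ P))) ∨ Q)): min(1, 1 − 1 + 0.49) = 0.49

0.49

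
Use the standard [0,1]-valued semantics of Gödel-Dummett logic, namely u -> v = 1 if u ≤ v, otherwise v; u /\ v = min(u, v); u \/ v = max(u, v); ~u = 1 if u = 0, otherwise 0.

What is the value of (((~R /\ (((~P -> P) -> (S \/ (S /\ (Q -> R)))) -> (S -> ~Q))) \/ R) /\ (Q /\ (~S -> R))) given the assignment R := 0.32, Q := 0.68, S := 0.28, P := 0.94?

~R: Gödel ¬ of 0.32 = 0 (operand ≠ 0)
~P: Gödel ¬ of 0.94 = 0 (operand ≠ 0)
(~P -> P): 0 ≤ 0.94, so result = 1
(Q -> R): 0.68 > 0.32, so result = 0.32
(S /\ (Q -> R)) = min(0.28, 0.32) = 0.28
(S \/ (S /\ (Q -> R))) = max(0.28, 0.28) = 0.28
((~P -> P) -> (S \/ (S /\ (Q -> R)))): 1 > 0.28, so result = 0.28
~Q: Gödel ¬ of 0.68 = 0 (operand ≠ 0)
(S -> ~Q): 0.28 > 0, so result = 0
(((~P -> P) -> (S \/ (S /\ (Q -> R)))) -> (S -> ~Q)): 0.28 > 0, so result = 0
(~R /\ (((~P -> P) -> (S \/ (S /\ (Q -> R)))) -> (S -> ~Q))) = min(0, 0) = 0
((~R /\ (((~P -> P) -> (S \/ (S /\ (Q -> R)))) -> (S -> ~Q))) \/ R) = max(0, 0.32) = 0.32
~S: Gödel ¬ of 0.28 = 0 (operand ≠ 0)
(~S -> R): 0 ≤ 0.32, so result = 1
(Q /\ (~S -> R)) = min(0.68, 1) = 0.68
(((~R /\ (((~P -> P) -> (S \/ (S /\ (Q -> R)))) -> (S -> ~Q))) \/ R) /\ (Q /\ (~S -> R))) = min(0.32, 0.68) = 0.32

0.32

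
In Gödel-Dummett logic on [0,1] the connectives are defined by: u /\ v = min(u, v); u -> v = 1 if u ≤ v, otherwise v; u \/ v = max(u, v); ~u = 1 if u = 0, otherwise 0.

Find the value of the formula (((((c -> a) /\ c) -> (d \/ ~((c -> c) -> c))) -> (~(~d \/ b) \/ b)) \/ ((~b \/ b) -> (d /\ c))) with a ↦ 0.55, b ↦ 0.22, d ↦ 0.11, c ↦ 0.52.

(c -> a): 0.52 ≤ 0.55, so result = 1
((c -> a) /\ c) = min(1, 0.52) = 0.52
(c -> c): 0.52 ≤ 0.52, so result = 1
((c -> c) -> c): 1 > 0.52, so result = 0.52
~((c -> c) -> c): Gödel ¬ of 0.52 = 0 (operand ≠ 0)
(d \/ ~((c -> c) -> c)) = max(0.11, 0) = 0.11
(((c -> a) /\ c) -> (d \/ ~((c -> c) -> c))): 0.52 > 0.11, so result = 0.11
~d: Gödel ¬ of 0.11 = 0 (operand ≠ 0)
(~d \/ b) = max(0, 0.22) = 0.22
~(~d \/ b): Gödel ¬ of 0.22 = 0 (operand ≠ 0)
(~(~d \/ b) \/ b) = max(0, 0.22) = 0.22
((((c -> a) /\ c) -> (d \/ ~((c -> c) -> c))) -> (~(~d \/ b) \/ b)): 0.11 ≤ 0.22, so result = 1
~b: Gödel ¬ of 0.22 = 0 (operand ≠ 0)
(~b \/ b) = max(0, 0.22) = 0.22
(d /\ c) = min(0.11, 0.52) = 0.11
((~b \/ b) -> (d /\ c)): 0.22 > 0.11, so result = 0.11
(((((c -> a) /\ c) -> (d \/ ~((c -> c) -> c))) -> (~(~d \/ b) \/ b)) \/ ((~b \/ b) -> (d /\ c))) = max(1, 0.11) = 1

1.00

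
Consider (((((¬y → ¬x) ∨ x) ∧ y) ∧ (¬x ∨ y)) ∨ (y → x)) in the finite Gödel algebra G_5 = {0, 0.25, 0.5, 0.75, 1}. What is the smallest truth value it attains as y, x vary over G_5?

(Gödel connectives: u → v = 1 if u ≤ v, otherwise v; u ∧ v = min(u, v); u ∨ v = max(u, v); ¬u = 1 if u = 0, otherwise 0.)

0.25

The minimum is attained at y = 0.25, x = 0:
  ¬y: Gödel ¬ of 0.25 = 0 (operand ≠ 0)
  ¬x: Gödel ¬ of 0 = 1 (operand is 0)
  (¬y → ¬x): 0 ≤ 1, so result = 1
  ((¬y → ¬x) ∨ x) = max(1, 0) = 1
  (((¬y → ¬x) ∨ x) ∧ y) = min(1, 0.25) = 0.25
  ¬x: Gödel ¬ of 0 = 1 (operand is 0)
  (¬x ∨ y) = max(1, 0.25) = 1
  ((((¬y → ¬x) ∨ x) ∧ y) ∧ (¬x ∨ y)) = min(0.25, 1) = 0.25
  (y → x): 0.25 > 0, so result = 0
  (((((¬y → ¬x) ∨ x) ∧ y) ∧ (¬x ∨ y)) ∨ (y → x)) = max(0.25, 0) = 0.25
Checking all 25 assignments confirms none give a value below 0.25.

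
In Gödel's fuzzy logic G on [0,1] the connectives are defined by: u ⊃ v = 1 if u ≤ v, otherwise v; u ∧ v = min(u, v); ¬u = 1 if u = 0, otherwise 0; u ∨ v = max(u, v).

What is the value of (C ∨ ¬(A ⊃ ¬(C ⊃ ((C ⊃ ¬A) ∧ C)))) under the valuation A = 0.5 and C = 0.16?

¬A: Gödel ¬ of 0.5 = 0 (operand ≠ 0)
(C ⊃ ¬A): 0.16 > 0, so result = 0
((C ⊃ ¬A) ∧ C) = min(0, 0.16) = 0
(C ⊃ ((C ⊃ ¬A) ∧ C)): 0.16 > 0, so result = 0
¬(C ⊃ ((C ⊃ ¬A) ∧ C)): Gödel ¬ of 0 = 1 (operand is 0)
(A ⊃ ¬(C ⊃ ((C ⊃ ¬A) ∧ C))): 0.5 ≤ 1, so result = 1
¬(A ⊃ ¬(C ⊃ ((C ⊃ ¬A) ∧ C))): Gödel ¬ of 1 = 0 (operand ≠ 0)
(C ∨ ¬(A ⊃ ¬(C ⊃ ((C ⊃ ¬A) ∧ C)))) = max(0.16, 0) = 0.16

0.16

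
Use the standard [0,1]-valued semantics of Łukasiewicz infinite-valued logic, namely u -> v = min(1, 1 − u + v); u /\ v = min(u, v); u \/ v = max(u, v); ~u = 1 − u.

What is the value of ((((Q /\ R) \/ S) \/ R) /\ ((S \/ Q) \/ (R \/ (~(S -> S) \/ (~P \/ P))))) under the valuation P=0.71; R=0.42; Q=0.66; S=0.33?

0.42

(Q /\ R) = min(0.66, 0.42) = 0.42
((Q /\ R) \/ S) = max(0.42, 0.33) = 0.42
(((Q /\ R) \/ S) \/ R) = max(0.42, 0.42) = 0.42
(S \/ Q) = max(0.33, 0.66) = 0.66
(S -> S): min(1, 1 − 0.33 + 0.33) = 1
~(S -> S): Łukasiewicz ¬ gives 1 − 1 = 0
~P: Łukasiewicz ¬ gives 1 − 0.71 = 0.29
(~P \/ P) = max(0.29, 0.71) = 0.71
(~(S -> S) \/ (~P \/ P)) = max(0, 0.71) = 0.71
(R \/ (~(S -> S) \/ (~P \/ P))) = max(0.42, 0.71) = 0.71
((S \/ Q) \/ (R \/ (~(S -> S) \/ (~P \/ P)))) = max(0.66, 0.71) = 0.71
((((Q /\ R) \/ S) \/ R) /\ ((S \/ Q) \/ (R \/ (~(S -> S) \/ (~P \/ P))))) = min(0.42, 0.71) = 0.42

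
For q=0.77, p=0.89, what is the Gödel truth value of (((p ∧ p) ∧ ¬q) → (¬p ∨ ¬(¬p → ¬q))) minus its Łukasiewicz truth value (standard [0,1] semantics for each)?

Gödel evaluation:
  (p ∧ p) = min(0.89, 0.89) = 0.89
  ¬q: Gödel ¬ of 0.77 = 0 (operand ≠ 0)
  ((p ∧ p) ∧ ¬q) = min(0.89, 0) = 0
  ¬p: Gödel ¬ of 0.89 = 0 (operand ≠ 0)
  ¬p: Gödel ¬ of 0.89 = 0 (operand ≠ 0)
  ¬q: Gödel ¬ of 0.77 = 0 (operand ≠ 0)
  (¬p → ¬q): 0 ≤ 0, so result = 1
  ¬(¬p → ¬q): Gödel ¬ of 1 = 0 (operand ≠ 0)
  (¬p ∨ ¬(¬p → ¬q)) = max(0, 0) = 0
  (((p ∧ p) ∧ ¬q) → (¬p ∨ ¬(¬p → ¬q))): 0 ≤ 0, so result = 1
  Gödel value = 1
Łukasiewicz evaluation:
  (p ∧ p) = min(0.89, 0.89) = 0.89
  ¬q: Łukasiewicz ¬ gives 1 − 0.77 = 0.23
  ((p ∧ p) ∧ ¬q) = min(0.89, 0.23) = 0.23
  ¬p: Łukasiewicz ¬ gives 1 − 0.89 = 0.11
  ¬p: Łukasiewicz ¬ gives 1 − 0.89 = 0.11
  ¬q: Łukasiewicz ¬ gives 1 − 0.77 = 0.23
  (¬p → ¬q): min(1, 1 − 0.11 + 0.23) = 1
  ¬(¬p → ¬q): Łukasiewicz ¬ gives 1 − 1 = 0
  (¬p ∨ ¬(¬p → ¬q)) = max(0.11, 0) = 0.11
  (((p ∧ p) ∧ ¬q) → (¬p ∨ ¬(¬p → ¬q))): min(1, 1 − 0.23 + 0.11) = 0.88
  Łukasiewicz value = 0.88
Difference: 1 − 0.88 = 0.12

0.12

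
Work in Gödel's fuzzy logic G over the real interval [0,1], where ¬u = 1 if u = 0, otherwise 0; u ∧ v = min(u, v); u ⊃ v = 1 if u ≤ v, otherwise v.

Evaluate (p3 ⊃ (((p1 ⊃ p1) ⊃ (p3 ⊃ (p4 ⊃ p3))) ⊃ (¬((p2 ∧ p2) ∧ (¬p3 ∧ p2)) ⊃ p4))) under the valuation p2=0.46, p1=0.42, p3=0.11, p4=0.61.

(p1 ⊃ p1): 0.42 ≤ 0.42, so result = 1
(p4 ⊃ p3): 0.61 > 0.11, so result = 0.11
(p3 ⊃ (p4 ⊃ p3)): 0.11 ≤ 0.11, so result = 1
((p1 ⊃ p1) ⊃ (p3 ⊃ (p4 ⊃ p3))): 1 ≤ 1, so result = 1
(p2 ∧ p2) = min(0.46, 0.46) = 0.46
¬p3: Gödel ¬ of 0.11 = 0 (operand ≠ 0)
(¬p3 ∧ p2) = min(0, 0.46) = 0
((p2 ∧ p2) ∧ (¬p3 ∧ p2)) = min(0.46, 0) = 0
¬((p2 ∧ p2) ∧ (¬p3 ∧ p2)): Gödel ¬ of 0 = 1 (operand is 0)
(¬((p2 ∧ p2) ∧ (¬p3 ∧ p2)) ⊃ p4): 1 > 0.61, so result = 0.61
(((p1 ⊃ p1) ⊃ (p3 ⊃ (p4 ⊃ p3))) ⊃ (¬((p2 ∧ p2) ∧ (¬p3 ∧ p2)) ⊃ p4)): 1 > 0.61, so result = 0.61
(p3 ⊃ (((p1 ⊃ p1) ⊃ (p3 ⊃ (p4 ⊃ p3))) ⊃ (¬((p2 ∧ p2) ∧ (¬p3 ∧ p2)) ⊃ p4))): 0.11 ≤ 0.61, so result = 1

1.00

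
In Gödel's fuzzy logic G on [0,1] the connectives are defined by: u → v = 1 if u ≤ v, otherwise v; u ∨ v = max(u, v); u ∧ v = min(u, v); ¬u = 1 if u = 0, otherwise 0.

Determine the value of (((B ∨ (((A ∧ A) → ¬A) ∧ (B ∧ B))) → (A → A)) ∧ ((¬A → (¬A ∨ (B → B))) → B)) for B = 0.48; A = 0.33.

(A ∧ A) = min(0.33, 0.33) = 0.33
¬A: Gödel ¬ of 0.33 = 0 (operand ≠ 0)
((A ∧ A) → ¬A): 0.33 > 0, so result = 0
(B ∧ B) = min(0.48, 0.48) = 0.48
(((A ∧ A) → ¬A) ∧ (B ∧ B)) = min(0, 0.48) = 0
(B ∨ (((A ∧ A) → ¬A) ∧ (B ∧ B))) = max(0.48, 0) = 0.48
(A → A): 0.33 ≤ 0.33, so result = 1
((B ∨ (((A ∧ A) → ¬A) ∧ (B ∧ B))) → (A → A)): 0.48 ≤ 1, so result = 1
¬A: Gödel ¬ of 0.33 = 0 (operand ≠ 0)
¬A: Gödel ¬ of 0.33 = 0 (operand ≠ 0)
(B → B): 0.48 ≤ 0.48, so result = 1
(¬A ∨ (B → B)) = max(0, 1) = 1
(¬A → (¬A ∨ (B → B))): 0 ≤ 1, so result = 1
((¬A → (¬A ∨ (B → B))) → B): 1 > 0.48, so result = 0.48
(((B ∨ (((A ∧ A) → ¬A) ∧ (B ∧ B))) → (A → A)) ∧ ((¬A → (¬A ∨ (B → B))) → B)) = min(1, 0.48) = 0.48

0.48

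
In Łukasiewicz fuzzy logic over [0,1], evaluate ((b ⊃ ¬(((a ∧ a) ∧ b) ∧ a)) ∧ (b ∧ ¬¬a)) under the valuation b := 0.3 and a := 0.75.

(a ∧ a) = min(0.75, 0.75) = 0.75
((a ∧ a) ∧ b) = min(0.75, 0.3) = 0.3
(((a ∧ a) ∧ b) ∧ a) = min(0.3, 0.75) = 0.3
¬(((a ∧ a) ∧ b) ∧ a): Łukasiewicz ¬ gives 1 − 0.3 = 0.7
(b ⊃ ¬(((a ∧ a) ∧ b) ∧ a)): min(1, 1 − 0.3 + 0.7) = 1
¬a: Łukasiewicz ¬ gives 1 − 0.75 = 0.25
¬¬a: Łukasiewicz ¬ gives 1 − 0.25 = 0.75
(b ∧ ¬¬a) = min(0.3, 0.75) = 0.3
((b ⊃ ¬(((a ∧ a) ∧ b) ∧ a)) ∧ (b ∧ ¬¬a)) = min(1, 0.3) = 0.3

0.30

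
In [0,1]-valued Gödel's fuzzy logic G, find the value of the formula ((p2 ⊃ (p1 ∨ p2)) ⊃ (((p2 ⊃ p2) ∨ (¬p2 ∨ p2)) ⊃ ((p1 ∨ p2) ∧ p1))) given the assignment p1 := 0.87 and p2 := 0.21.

(p1 ∨ p2) = max(0.87, 0.21) = 0.87
(p2 ⊃ (p1 ∨ p2)): 0.21 ≤ 0.87, so result = 1
(p2 ⊃ p2): 0.21 ≤ 0.21, so result = 1
¬p2: Gödel ¬ of 0.21 = 0 (operand ≠ 0)
(¬p2 ∨ p2) = max(0, 0.21) = 0.21
((p2 ⊃ p2) ∨ (¬p2 ∨ p2)) = max(1, 0.21) = 1
(p1 ∨ p2) = max(0.87, 0.21) = 0.87
((p1 ∨ p2) ∧ p1) = min(0.87, 0.87) = 0.87
(((p2 ⊃ p2) ∨ (¬p2 ∨ p2)) ⊃ ((p1 ∨ p2) ∧ p1)): 1 > 0.87, so result = 0.87
((p2 ⊃ (p1 ∨ p2)) ⊃ (((p2 ⊃ p2) ∨ (¬p2 ∨ p2)) ⊃ ((p1 ∨ p2) ∧ p1))): 1 > 0.87, so result = 0.87

0.87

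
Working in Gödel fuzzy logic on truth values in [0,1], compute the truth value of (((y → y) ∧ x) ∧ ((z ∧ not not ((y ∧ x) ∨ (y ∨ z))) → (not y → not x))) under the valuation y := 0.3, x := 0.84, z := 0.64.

0.84

(y → y): 0.3 ≤ 0.3, so result = 1
((y → y) ∧ x) = min(1, 0.84) = 0.84
(y ∧ x) = min(0.3, 0.84) = 0.3
(y ∨ z) = max(0.3, 0.64) = 0.64
((y ∧ x) ∨ (y ∨ z)) = max(0.3, 0.64) = 0.64
not ((y ∧ x) ∨ (y ∨ z)): Gödel ¬ of 0.64 = 0 (operand ≠ 0)
not not ((y ∧ x) ∨ (y ∨ z)): Gödel ¬ of 0 = 1 (operand is 0)
(z ∧ not not ((y ∧ x) ∨ (y ∨ z))) = min(0.64, 1) = 0.64
not y: Gödel ¬ of 0.3 = 0 (operand ≠ 0)
not x: Gödel ¬ of 0.84 = 0 (operand ≠ 0)
(not y → not x): 0 ≤ 0, so result = 1
((z ∧ not not ((y ∧ x) ∨ (y ∨ z))) → (not y → not x)): 0.64 ≤ 1, so result = 1
(((y → y) ∧ x) ∧ ((z ∧ not not ((y ∧ x) ∨ (y ∨ z))) → (not y → not x))) = min(0.84, 1) = 0.84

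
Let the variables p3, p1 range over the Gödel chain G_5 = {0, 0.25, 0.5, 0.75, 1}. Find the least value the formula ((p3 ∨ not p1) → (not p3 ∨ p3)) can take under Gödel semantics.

The minimum is attained at p3 = 0.25, p1 = 0:
  not p1: Gödel ¬ of 0 = 1 (operand is 0)
  (p3 ∨ not p1) = max(0.25, 1) = 1
  not p3: Gödel ¬ of 0.25 = 0 (operand ≠ 0)
  (not p3 ∨ p3) = max(0, 0.25) = 0.25
  ((p3 ∨ not p1) → (not p3 ∨ p3)): 1 > 0.25, so result = 0.25
Checking all 25 assignments confirms none give a value below 0.25.

0.25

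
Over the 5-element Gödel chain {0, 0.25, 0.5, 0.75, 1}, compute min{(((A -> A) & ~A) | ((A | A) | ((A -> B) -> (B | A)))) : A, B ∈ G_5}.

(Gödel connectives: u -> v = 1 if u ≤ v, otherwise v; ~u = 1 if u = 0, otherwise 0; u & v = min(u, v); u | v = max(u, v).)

0.25

The minimum is attained at A = 0.25, B = 0.25:
  (A -> A): 0.25 ≤ 0.25, so result = 1
  ~A: Gödel ¬ of 0.25 = 0 (operand ≠ 0)
  ((A -> A) & ~A) = min(1, 0) = 0
  (A | A) = max(0.25, 0.25) = 0.25
  (A -> B): 0.25 ≤ 0.25, so result = 1
  (B | A) = max(0.25, 0.25) = 0.25
  ((A -> B) -> (B | A)): 1 > 0.25, so result = 0.25
  ((A | A) | ((A -> B) -> (B | A))) = max(0.25, 0.25) = 0.25
  (((A -> A) & ~A) | ((A | A) | ((A -> B) -> (B | A)))) = max(0, 0.25) = 0.25
Checking all 25 assignments confirms none give a value below 0.25.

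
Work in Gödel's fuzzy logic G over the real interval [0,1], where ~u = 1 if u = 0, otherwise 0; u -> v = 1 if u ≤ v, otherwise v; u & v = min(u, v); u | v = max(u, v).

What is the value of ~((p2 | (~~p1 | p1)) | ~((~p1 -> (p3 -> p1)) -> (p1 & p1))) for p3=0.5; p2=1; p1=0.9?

~p1: Gödel ¬ of 0.9 = 0 (operand ≠ 0)
~~p1: Gödel ¬ of 0 = 1 (operand is 0)
(~~p1 | p1) = max(1, 0.9) = 1
(p2 | (~~p1 | p1)) = max(1, 1) = 1
~p1: Gödel ¬ of 0.9 = 0 (operand ≠ 0)
(p3 -> p1): 0.5 ≤ 0.9, so result = 1
(~p1 -> (p3 -> p1)): 0 ≤ 1, so result = 1
(p1 & p1) = min(0.9, 0.9) = 0.9
((~p1 -> (p3 -> p1)) -> (p1 & p1)): 1 > 0.9, so result = 0.9
~((~p1 -> (p3 -> p1)) -> (p1 & p1)): Gödel ¬ of 0.9 = 0 (operand ≠ 0)
((p2 | (~~p1 | p1)) | ~((~p1 -> (p3 -> p1)) -> (p1 & p1))) = max(1, 0) = 1
~((p2 | (~~p1 | p1)) | ~((~p1 -> (p3 -> p1)) -> (p1 & p1))): Gödel ¬ of 1 = 0 (operand ≠ 0)

0.00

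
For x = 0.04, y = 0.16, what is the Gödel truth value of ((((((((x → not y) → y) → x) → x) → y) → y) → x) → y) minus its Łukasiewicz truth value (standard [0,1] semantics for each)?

Gödel evaluation:
  not y: Gödel ¬ of 0.16 = 0 (operand ≠ 0)
  (x → not y): 0.04 > 0, so result = 0
  ((x → not y) → y): 0 ≤ 0.16, so result = 1
  (((x → not y) → y) → x): 1 > 0.04, so result = 0.04
  ((((x → not y) → y) → x) → x): 0.04 ≤ 0.04, so result = 1
  (((((x → not y) → y) → x) → x) → y): 1 > 0.16, so result = 0.16
  ((((((x → not y) → y) → x) → x) → y) → y): 0.16 ≤ 0.16, so result = 1
  (((((((x → not y) → y) → x) → x) → y) → y) → x): 1 > 0.04, so result = 0.04
  ((((((((x → not y) → y) → x) → x) → y) → y) → x) → y): 0.04 ≤ 0.16, so result = 1
  Gödel value = 1
Łukasiewicz evaluation:
  not y: Łukasiewicz ¬ gives 1 − 0.16 = 0.84
  (x → not y): min(1, 1 − 0.04 + 0.84) = 1
  ((x → not y) → y): min(1, 1 − 1 + 0.16) = 0.16
  (((x → not y) → y) → x): min(1, 1 − 0.16 + 0.04) = 0.88
  ((((x → not y) → y) → x) → x): min(1, 1 − 0.88 + 0.04) = 0.16
  (((((x → not y) → y) → x) → x) → y): min(1, 1 − 0.16 + 0.16) = 1
  ((((((x → not y) → y) → x) → x) → y) → y): min(1, 1 − 1 + 0.16) = 0.16
  (((((((x → not y) → y) → x) → x) → y) → y) → x): min(1, 1 − 0.16 + 0.04) = 0.88
  ((((((((x → not y) → y) → x) → x) → y) → y) → x) → y): min(1, 1 − 0.88 + 0.16) = 0.28
  Łukasiewicz value = 0.28
Difference: 1 − 0.28 = 0.72

0.72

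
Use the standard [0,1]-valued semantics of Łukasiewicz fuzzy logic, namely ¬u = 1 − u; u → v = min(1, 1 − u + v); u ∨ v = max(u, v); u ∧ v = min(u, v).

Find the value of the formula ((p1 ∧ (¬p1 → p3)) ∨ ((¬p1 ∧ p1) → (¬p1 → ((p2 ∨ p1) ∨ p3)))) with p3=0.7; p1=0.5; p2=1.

¬p1: Łukasiewicz ¬ gives 1 − 0.5 = 0.5
(¬p1 → p3): min(1, 1 − 0.5 + 0.7) = 1
(p1 ∧ (¬p1 → p3)) = min(0.5, 1) = 0.5
¬p1: Łukasiewicz ¬ gives 1 − 0.5 = 0.5
(¬p1 ∧ p1) = min(0.5, 0.5) = 0.5
¬p1: Łukasiewicz ¬ gives 1 − 0.5 = 0.5
(p2 ∨ p1) = max(1, 0.5) = 1
((p2 ∨ p1) ∨ p3) = max(1, 0.7) = 1
(¬p1 → ((p2 ∨ p1) ∨ p3)): min(1, 1 − 0.5 + 1) = 1
((¬p1 ∧ p1) → (¬p1 → ((p2 ∨ p1) ∨ p3))): min(1, 1 − 0.5 + 1) = 1
((p1 ∧ (¬p1 → p3)) ∨ ((¬p1 ∧ p1) → (¬p1 → ((p2 ∨ p1) ∨ p3)))) = max(0.5, 1) = 1

1.00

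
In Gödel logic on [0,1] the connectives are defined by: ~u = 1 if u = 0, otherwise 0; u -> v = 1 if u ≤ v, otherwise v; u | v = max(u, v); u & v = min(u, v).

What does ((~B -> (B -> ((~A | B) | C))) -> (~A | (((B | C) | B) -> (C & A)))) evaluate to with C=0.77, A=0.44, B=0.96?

0.44

~B: Gödel ¬ of 0.96 = 0 (operand ≠ 0)
~A: Gödel ¬ of 0.44 = 0 (operand ≠ 0)
(~A | B) = max(0, 0.96) = 0.96
((~A | B) | C) = max(0.96, 0.77) = 0.96
(B -> ((~A | B) | C)): 0.96 ≤ 0.96, so result = 1
(~B -> (B -> ((~A | B) | C))): 0 ≤ 1, so result = 1
~A: Gödel ¬ of 0.44 = 0 (operand ≠ 0)
(B | C) = max(0.96, 0.77) = 0.96
((B | C) | B) = max(0.96, 0.96) = 0.96
(C & A) = min(0.77, 0.44) = 0.44
(((B | C) | B) -> (C & A)): 0.96 > 0.44, so result = 0.44
(~A | (((B | C) | B) -> (C & A))) = max(0, 0.44) = 0.44
((~B -> (B -> ((~A | B) | C))) -> (~A | (((B | C) | B) -> (C & A)))): 1 > 0.44, so result = 0.44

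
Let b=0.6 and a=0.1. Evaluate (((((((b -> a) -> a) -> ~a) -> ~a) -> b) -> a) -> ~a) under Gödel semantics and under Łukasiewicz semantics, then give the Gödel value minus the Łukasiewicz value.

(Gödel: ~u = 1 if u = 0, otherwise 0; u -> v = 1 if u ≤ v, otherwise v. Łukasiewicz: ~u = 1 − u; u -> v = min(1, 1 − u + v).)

Gödel evaluation:
  (b -> a): 0.6 > 0.1, so result = 0.1
  ((b -> a) -> a): 0.1 ≤ 0.1, so result = 1
  ~a: Gödel ¬ of 0.1 = 0 (operand ≠ 0)
  (((b -> a) -> a) -> ~a): 1 > 0, so result = 0
  ~a: Gödel ¬ of 0.1 = 0 (operand ≠ 0)
  ((((b -> a) -> a) -> ~a) -> ~a): 0 ≤ 0, so result = 1
  (((((b -> a) -> a) -> ~a) -> ~a) -> b): 1 > 0.6, so result = 0.6
  ((((((b -> a) -> a) -> ~a) -> ~a) -> b) -> a): 0.6 > 0.1, so result = 0.1
  ~a: Gödel ¬ of 0.1 = 0 (operand ≠ 0)
  (((((((b -> a) -> a) -> ~a) -> ~a) -> b) -> a) -> ~a): 0.1 > 0, so result = 0
  Gödel value = 0
Łukasiewicz evaluation:
  (b -> a): min(1, 1 − 0.6 + 0.1) = 0.5
  ((b -> a) -> a): min(1, 1 − 0.5 + 0.1) = 0.6
  ~a: Łukasiewicz ¬ gives 1 − 0.1 = 0.9
  (((b -> a) -> a) -> ~a): min(1, 1 − 0.6 + 0.9) = 1
  ~a: Łukasiewicz ¬ gives 1 − 0.1 = 0.9
  ((((b -> a) -> a) -> ~a) -> ~a): min(1, 1 − 1 + 0.9) = 0.9
  (((((b -> a) -> a) -> ~a) -> ~a) -> b): min(1, 1 − 0.9 + 0.6) = 0.7
  ((((((b -> a) -> a) -> ~a) -> ~a) -> b) -> a): min(1, 1 − 0.7 + 0.1) = 0.4
  ~a: Łukasiewicz ¬ gives 1 − 0.1 = 0.9
  (((((((b -> a) -> a) -> ~a) -> ~a) -> b) -> a) -> ~a): min(1, 1 − 0.4 + 0.9) = 1
  Łukasiewicz value = 1
Difference: 0 − 1 = -1.00

-1.00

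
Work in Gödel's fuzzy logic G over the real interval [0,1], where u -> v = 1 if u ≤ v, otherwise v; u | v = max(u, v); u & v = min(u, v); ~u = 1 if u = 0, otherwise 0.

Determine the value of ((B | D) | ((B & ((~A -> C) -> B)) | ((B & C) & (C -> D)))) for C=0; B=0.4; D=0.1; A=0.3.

(B | D) = max(0.4, 0.1) = 0.4
~A: Gödel ¬ of 0.3 = 0 (operand ≠ 0)
(~A -> C): 0 ≤ 0, so result = 1
((~A -> C) -> B): 1 > 0.4, so result = 0.4
(B & ((~A -> C) -> B)) = min(0.4, 0.4) = 0.4
(B & C) = min(0.4, 0) = 0
(C -> D): 0 ≤ 0.1, so result = 1
((B & C) & (C -> D)) = min(0, 1) = 0
((B & ((~A -> C) -> B)) | ((B & C) & (C -> D))) = max(0.4, 0) = 0.4
((B | D) | ((B & ((~A -> C) -> B)) | ((B & C) & (C -> D)))) = max(0.4, 0.4) = 0.4

0.40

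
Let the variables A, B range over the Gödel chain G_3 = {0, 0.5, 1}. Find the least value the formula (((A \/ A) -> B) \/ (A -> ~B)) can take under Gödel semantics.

The minimum is attained at A = 1, B = 0.5:
  (A \/ A) = max(1, 1) = 1
  ((A \/ A) -> B): 1 > 0.5, so result = 0.5
  ~B: Gödel ¬ of 0.5 = 0 (operand ≠ 0)
  (A -> ~B): 1 > 0, so result = 0
  (((A \/ A) -> B) \/ (A -> ~B)) = max(0.5, 0) = 0.5
Checking all 9 assignments confirms none give a value below 0.50.

0.50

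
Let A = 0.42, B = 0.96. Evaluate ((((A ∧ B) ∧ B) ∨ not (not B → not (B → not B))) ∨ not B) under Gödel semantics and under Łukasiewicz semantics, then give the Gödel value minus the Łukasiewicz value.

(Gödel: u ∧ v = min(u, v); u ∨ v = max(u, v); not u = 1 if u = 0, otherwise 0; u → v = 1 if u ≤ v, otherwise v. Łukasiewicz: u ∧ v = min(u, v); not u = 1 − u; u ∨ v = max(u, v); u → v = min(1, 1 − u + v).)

0.00

Gödel evaluation:
  (A ∧ B) = min(0.42, 0.96) = 0.42
  ((A ∧ B) ∧ B) = min(0.42, 0.96) = 0.42
  not B: Gödel ¬ of 0.96 = 0 (operand ≠ 0)
  not B: Gödel ¬ of 0.96 = 0 (operand ≠ 0)
  (B → not B): 0.96 > 0, so result = 0
  not (B → not B): Gödel ¬ of 0 = 1 (operand is 0)
  (not B → not (B → not B)): 0 ≤ 1, so result = 1
  not (not B → not (B → not B)): Gödel ¬ of 1 = 0 (operand ≠ 0)
  (((A ∧ B) ∧ B) ∨ not (not B → not (B → not B))) = max(0.42, 0) = 0.42
  not B: Gödel ¬ of 0.96 = 0 (operand ≠ 0)
  ((((A ∧ B) ∧ B) ∨ not (not B → not (B → not B))) ∨ not B) = max(0.42, 0) = 0.42
  Gödel value = 0.42
Łukasiewicz evaluation:
  (A ∧ B) = min(0.42, 0.96) = 0.42
  ((A ∧ B) ∧ B) = min(0.42, 0.96) = 0.42
  not B: Łukasiewicz ¬ gives 1 − 0.96 = 0.04
  not B: Łukasiewicz ¬ gives 1 − 0.96 = 0.04
  (B → not B): min(1, 1 − 0.96 + 0.04) = 0.08
  not (B → not B): Łukasiewicz ¬ gives 1 − 0.08 = 0.92
  (not B → not (B → not B)): min(1, 1 − 0.04 + 0.92) = 1
  not (not B → not (B → not B)): Łukasiewicz ¬ gives 1 − 1 = 0
  (((A ∧ B) ∧ B) ∨ not (not B → not (B → not B))) = max(0.42, 0) = 0.42
  not B: Łukasiewicz ¬ gives 1 − 0.96 = 0.04
  ((((A ∧ B) ∧ B) ∨ not (not B → not (B → not B))) ∨ not B) = max(0.42, 0.04) = 0.42
  Łukasiewicz value = 0.42
Difference: 0.42 − 0.42 = 0.00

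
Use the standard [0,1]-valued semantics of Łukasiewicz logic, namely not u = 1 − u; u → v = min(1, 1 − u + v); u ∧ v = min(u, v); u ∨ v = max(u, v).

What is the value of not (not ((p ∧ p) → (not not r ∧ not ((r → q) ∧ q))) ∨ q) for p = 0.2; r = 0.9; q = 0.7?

0.30

(p ∧ p) = min(0.2, 0.2) = 0.2
not r: Łukasiewicz ¬ gives 1 − 0.9 = 0.1
not not r: Łukasiewicz ¬ gives 1 − 0.1 = 0.9
(r → q): min(1, 1 − 0.9 + 0.7) = 0.8
((r → q) ∧ q) = min(0.8, 0.7) = 0.7
not ((r → q) ∧ q): Łukasiewicz ¬ gives 1 − 0.7 = 0.3
(not not r ∧ not ((r → q) ∧ q)) = min(0.9, 0.3) = 0.3
((p ∧ p) → (not not r ∧ not ((r → q) ∧ q))): min(1, 1 − 0.2 + 0.3) = 1
not ((p ∧ p) → (not not r ∧ not ((r → q) ∧ q))): Łukasiewicz ¬ gives 1 − 1 = 0
(not ((p ∧ p) → (not not r ∧ not ((r → q) ∧ q))) ∨ q) = max(0, 0.7) = 0.7
not (not ((p ∧ p) → (not not r ∧ not ((r → q) ∧ q))) ∨ q): Łukasiewicz ¬ gives 1 − 0.7 = 0.3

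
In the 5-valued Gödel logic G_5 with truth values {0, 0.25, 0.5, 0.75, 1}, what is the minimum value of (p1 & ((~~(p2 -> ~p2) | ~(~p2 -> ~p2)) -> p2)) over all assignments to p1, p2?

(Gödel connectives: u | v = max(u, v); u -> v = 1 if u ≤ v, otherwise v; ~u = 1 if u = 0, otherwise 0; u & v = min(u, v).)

The minimum is attained at p1 = 0, p2 = 0:
  ~p2: Gödel ¬ of 0 = 1 (operand is 0)
  (p2 -> ~p2): 0 ≤ 1, so result = 1
  ~(p2 -> ~p2): Gödel ¬ of 1 = 0 (operand ≠ 0)
  ~~(p2 -> ~p2): Gödel ¬ of 0 = 1 (operand is 0)
  ~p2: Gödel ¬ of 0 = 1 (operand is 0)
  ~p2: Gödel ¬ of 0 = 1 (operand is 0)
  (~p2 -> ~p2): 1 ≤ 1, so result = 1
  ~(~p2 -> ~p2): Gödel ¬ of 1 = 0 (operand ≠ 0)
  (~~(p2 -> ~p2) | ~(~p2 -> ~p2)) = max(1, 0) = 1
  ((~~(p2 -> ~p2) | ~(~p2 -> ~p2)) -> p2): 1 > 0, so result = 0
  (p1 & ((~~(p2 -> ~p2) | ~(~p2 -> ~p2)) -> p2)) = min(0, 0) = 0
Checking all 25 assignments confirms none give a value below 0.00.

0.00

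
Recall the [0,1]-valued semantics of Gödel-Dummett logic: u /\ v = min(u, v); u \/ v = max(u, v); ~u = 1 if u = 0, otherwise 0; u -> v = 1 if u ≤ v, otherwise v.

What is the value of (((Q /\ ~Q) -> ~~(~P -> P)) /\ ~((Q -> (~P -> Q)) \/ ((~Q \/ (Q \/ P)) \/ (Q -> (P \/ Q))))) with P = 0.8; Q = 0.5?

0.00

~Q: Gödel ¬ of 0.5 = 0 (operand ≠ 0)
(Q /\ ~Q) = min(0.5, 0) = 0
~P: Gödel ¬ of 0.8 = 0 (operand ≠ 0)
(~P -> P): 0 ≤ 0.8, so result = 1
~(~P -> P): Gödel ¬ of 1 = 0 (operand ≠ 0)
~~(~P -> P): Gödel ¬ of 0 = 1 (operand is 0)
((Q /\ ~Q) -> ~~(~P -> P)): 0 ≤ 1, so result = 1
~P: Gödel ¬ of 0.8 = 0 (operand ≠ 0)
(~P -> Q): 0 ≤ 0.5, so result = 1
(Q -> (~P -> Q)): 0.5 ≤ 1, so result = 1
~Q: Gödel ¬ of 0.5 = 0 (operand ≠ 0)
(Q \/ P) = max(0.5, 0.8) = 0.8
(~Q \/ (Q \/ P)) = max(0, 0.8) = 0.8
(P \/ Q) = max(0.8, 0.5) = 0.8
(Q -> (P \/ Q)): 0.5 ≤ 0.8, so result = 1
((~Q \/ (Q \/ P)) \/ (Q -> (P \/ Q))) = max(0.8, 1) = 1
((Q -> (~P -> Q)) \/ ((~Q \/ (Q \/ P)) \/ (Q -> (P \/ Q)))) = max(1, 1) = 1
~((Q -> (~P -> Q)) \/ ((~Q \/ (Q \/ P)) \/ (Q -> (P \/ Q)))): Gödel ¬ of 1 = 0 (operand ≠ 0)
(((Q /\ ~Q) -> ~~(~P -> P)) /\ ~((Q -> (~P -> Q)) \/ ((~Q \/ (Q \/ P)) \/ (Q -> (P \/ Q))))) = min(1, 0) = 0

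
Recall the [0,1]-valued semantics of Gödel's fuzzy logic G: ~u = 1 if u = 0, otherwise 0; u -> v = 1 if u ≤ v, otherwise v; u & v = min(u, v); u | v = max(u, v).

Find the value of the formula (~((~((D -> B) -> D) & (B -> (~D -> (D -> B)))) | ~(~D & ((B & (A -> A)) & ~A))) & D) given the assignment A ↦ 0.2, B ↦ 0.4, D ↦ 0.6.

0.00

(D -> B): 0.6 > 0.4, so result = 0.4
((D -> B) -> D): 0.4 ≤ 0.6, so result = 1
~((D -> B) -> D): Gödel ¬ of 1 = 0 (operand ≠ 0)
~D: Gödel ¬ of 0.6 = 0 (operand ≠ 0)
(D -> B): 0.6 > 0.4, so result = 0.4
(~D -> (D -> B)): 0 ≤ 0.4, so result = 1
(B -> (~D -> (D -> B))): 0.4 ≤ 1, so result = 1
(~((D -> B) -> D) & (B -> (~D -> (D -> B)))) = min(0, 1) = 0
~D: Gödel ¬ of 0.6 = 0 (operand ≠ 0)
(A -> A): 0.2 ≤ 0.2, so result = 1
(B & (A -> A)) = min(0.4, 1) = 0.4
~A: Gödel ¬ of 0.2 = 0 (operand ≠ 0)
((B & (A -> A)) & ~A) = min(0.4, 0) = 0
(~D & ((B & (A -> A)) & ~A)) = min(0, 0) = 0
~(~D & ((B & (A -> A)) & ~A)): Gödel ¬ of 0 = 1 (operand is 0)
((~((D -> B) -> D) & (B -> (~D -> (D -> B)))) | ~(~D & ((B & (A -> A)) & ~A))) = max(0, 1) = 1
~((~((D -> B) -> D) & (B -> (~D -> (D -> B)))) | ~(~D & ((B & (A -> A)) & ~A))): Gödel ¬ of 1 = 0 (operand ≠ 0)
(~((~((D -> B) -> D) & (B -> (~D -> (D -> B)))) | ~(~D & ((B & (A -> A)) & ~A))) & D) = min(0, 0.6) = 0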